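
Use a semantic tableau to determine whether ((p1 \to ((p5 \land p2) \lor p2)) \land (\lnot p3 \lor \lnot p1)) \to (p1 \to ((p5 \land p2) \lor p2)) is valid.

Assume the negation and expand:
Initial set: {\lnot (((p1 \to ((p5 \land p2) \lor p2)) \land (\lnot p3 \lor \lnot p1)) \to (p1 \to ((p5 \land p2) \lor p2)))}.
\lnot (((p1 \to ((p5 \land p2) \lor p2)) \land (\lnot p3 \lor \lnot p1)) \to (p1 \to ((p5 \land p2) \lor p2))): α-rule — add ((p1 \to ((p5 \land p2) \lor p2)) \land (\lnot p3 \lor \lnot p1)), \lnot (p1 \to ((p5 \land p2) \lor p2)).
((p1 \to ((p5 \land p2) \lor p2)) \land (\lnot p3 \lor \lnot p1)): α-rule — add (p1 \to ((p5 \land p2) \lor p2)), (\lnot p3 \lor \lnot p1).
\lnot (p1 \to ((p5 \land p2) \lor p2)): α-rule — add p1, \lnot ((p5 \land p2) \lor p2).
\lnot ((p5 \land p2) \lor p2): α-rule — add \lnot (p5 \land p2), \lnot p2.
(p1 \to ((p5 \land p2) \lor p2)): β-rule — branch into \lnot p1  //  ((p5 \land p2) \lor p2).
  branch 1 (add \lnot p1):
    × closes — contains both p1 and \lnot p1.
  branch 2 (add ((p5 \land p2) \lor p2)):
    (\lnot p3 \lor \lnot p1): β-rule — branch into \lnot p3  //  \lnot p1.
      branch 2.1 (add \lnot p3):
        \lnot (p5 \land p2): β-rule — branch into \lnot p5  //  \lnot p2.
          branch 2.1.1 (add \lnot p5):
            ((p5 \land p2) \lor p2): β-rule — branch into (p5 \land p2)  //  p2.
              branch 2.1.1.1 (add (p5 \land p2)):
                (p5 \land p2): α-rule — add p5, p2.
                × closes — contains both p5 and \lnot p5.
              branch 2.1.1.2 (add p2):
                × closes — contains both p2 and \lnot p2.
          branch 2.1.2 (add \lnot p2):
            ((p5 \land p2) \lor p2): β-rule — branch into (p5 \land p2)  //  p2.
              branch 2.1.2.1 (add (p5 \land p2)):
                (p5 \land p2): α-rule — add p5, p2.
                × closes — contains both p2 and \lnot p2.
              branch 2.1.2.2 (add p2):
                × closes — contains both p2 and \lnot p2.
      branch 2.2 (add \lnot p1):
        × closes — contains both p1 and \lnot p1.
All 6 branches close.
Every branch closed, so the negation is unsatisfiable and the formula is valid.

Valid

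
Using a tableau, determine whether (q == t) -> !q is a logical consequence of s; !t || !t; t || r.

Yes

Initial set: {s; (!t || !t); (t || r); !((q == t) -> !q)}.
!((q == t) -> !q): α-rule — add (q == t), !!q.
(!t || !t): β-rule — branch into !t  //  !t.
  branch 1 (add !t):
    (t || r): β-rule — branch into t  //  r.
      branch 1.1 (add t):
        × closes — contains both t and !t.
      branch 1.2 (add r):
        (q == t): β-rule — branch into q, t  //  !q, !t.
          branch 1.2.1 (add q, t):
            × closes — contains both t and !t.
          branch 1.2.2 (add !q, !t):
            × closes — contains both q and !q.
  branch 2 (add !t):
    (t || r): β-rule — branch into t  //  r.
      branch 2.1 (add t):
        × closes — contains both t and !t.
      branch 2.2 (add r):
        (q == t): β-rule — branch into q, t  //  !q, !t.
          branch 2.2.1 (add q, t):
            × closes — contains both t and !t.
          branch 2.2.2 (add !q, !t):
            × closes — contains both q and !q.
All 6 branches close.
Every branch closed, so the premises entail the conclusion.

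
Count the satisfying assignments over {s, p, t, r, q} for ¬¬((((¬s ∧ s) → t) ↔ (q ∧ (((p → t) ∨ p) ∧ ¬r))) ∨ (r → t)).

Initial set: {¬¬((((¬s ∧ s) → t) ↔ (q ∧ (((p → t) ∨ p) ∧ ¬r))) ∨ (r → t))}.
¬¬((((¬s ∧ s) → t) ↔ (q ∧ (((p → t) ∨ p) ∧ ¬r))) ∨ (r → t)): drop double negation, giving ((((¬s ∧ s) → t) ↔ (q ∧ (((p → t) ∨ p) ∧ ¬r))) ∨ (r → t)).
((((¬s ∧ s) → t) ↔ (q ∧ (((p → t) ∨ p) ∧ ¬r))) ∨ (r → t)): β-rule — branch into (((¬s ∧ s) → t) ↔ (q ∧ (((p → t) ∨ p) ∧ ¬r)))  //  (r → t).
  branch 1 (add (((¬s ∧ s) → t) ↔ (q ∧ (((p → t) ∨ p) ∧ ¬r)))):
    (((¬s ∧ s) → t) ↔ (q ∧ (((p → t) ∨ p) ∧ ¬r))): β-rule — branch into ((¬s ∧ s) → t), (q ∧ (((p → t) ∨ p) ∧ ¬r))  //  ¬((¬s ∧ s) → t), ¬(q ∧ (((p → t) ∨ p) ∧ ¬r)).
      branch 1.1 (add ((¬s ∧ s) → t), (q ∧ (((p → t) ∨ p) ∧ ¬r))):
        (q ∧ (((p → t) ∨ p) ∧ ¬r)): α-rule — add q, (((p → t) ∨ p) ∧ ¬r).
        (((p → t) ∨ p) ∧ ¬r): α-rule — add ((p → t) ∨ p), ¬r.
        ((¬s ∧ s) → t): β-rule — branch into ¬(¬s ∧ s)  //  t.
          branch 1.1.1 (add ¬(¬s ∧ s)):
            ((p → t) ∨ p): β-rule — branch into (p → t)  //  p.
              branch 1.1.1.1 (add (p → t)):
                ¬(¬s ∧ s): β-rule — branch into ¬¬s  //  ¬s.
                  branch 1.1.1.1.1 (add ¬¬s):
                    (p → t): β-rule — branch into ¬p  //  t.
                      branch 1.1.1.1.1.1 (add ¬p):
                        ○ open, literals {p=false, q=true, r=false, s=true}.
                      branch 1.1.1.1.1.2 (add t):
                        ○ open, literals {q=true, r=false, s=true, t=true}.
                  branch 1.1.1.1.2 (add ¬s):
                    (p → t): β-rule — branch into ¬p  //  t.
                      branch 1.1.1.1.2.1 (add ¬p):
                        ○ open, literals {p=false, q=true, r=false, s=false}.
                      branch 1.1.1.1.2.2 (add t):
                        ○ open, literals {q=true, r=false, s=false, t=true}.
              branch 1.1.1.2 (add p):
                ¬(¬s ∧ s): β-rule — branch into ¬¬s  //  ¬s.
                  branch 1.1.1.2.1 (add ¬¬s):
                    ○ open, literals {p=true, q=true, r=false, s=true}.
                  branch 1.1.1.2.2 (add ¬s):
                    ○ open, literals {p=true, q=true, r=false, s=false}.
          branch 1.1.2 (add t):
            ((p → t) ∨ p): β-rule — branch into (p → t)  //  p.
              branch 1.1.2.1 (add (p → t)):
                (p → t): β-rule — branch into ¬p  //  t.
                  branch 1.1.2.1.1 (add ¬p):
                    ○ open, literals {p=false, q=true, r=false, t=true}.
                  branch 1.1.2.1.2 (add t):
                    ○ open, literals {q=true, r=false, t=true}.
              branch 1.1.2.2 (add p):
                ○ open, literals {p=true, q=true, r=false, t=true}.
      branch 1.2 (add ¬((¬s ∧ s) → t), ¬(q ∧ (((p → t) ∨ p) ∧ ¬r))):
        ¬((¬s ∧ s) → t): α-rule — add (¬s ∧ s), ¬t.
        (¬s ∧ s): α-rule — add ¬s, s.
        × closes — contains both s and ¬s.
  branch 2 (add (r → t)):
    (r → t): β-rule — branch into ¬r  //  t.
      branch 2.1 (add ¬r):
        ○ open, literals {r=false}.
      branch 2.2 (add t):
        ○ open, literals {t=true}.
1 branch closed, 11 open.
Each open branch fixes some atoms; the unmentioned ones are free. Counting distinct full assignments: branch {p=false, q=true, r=false, s=true} (t) contributes 2 new; branch {q=true, r=false, s=true, t=true} (p) contributes 1 new; branch {p=false, q=true, r=false, s=false} (t) contributes 2 new; branch {q=true, r=false, s=false, t=true} (p) contributes 1 new; branch {p=true, q=true, r=false, s=true} (t) contributes 1 new; branch {p=true, q=true, r=false, s=false} (t) contributes 1 new; branch {p=false, q=true, r=false, t=true} (s) contributes 0 new; branch {q=true, r=false, t=true} (s, p) contributes 0 new; branch {p=true, q=true, r=false, t=true} (s) contributes 0 new; branch {r=false} (s, p, t, q) contributes 8 new; branch {t=true} (s, p, r, q) contributes 8 new. Total: 24.

24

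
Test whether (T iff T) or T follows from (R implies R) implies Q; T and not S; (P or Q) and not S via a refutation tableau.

Yes

Initial set: {((R implies R) implies Q); (T and not S); ((P or Q) and not S); not ((T iff T) or T)}.
(T and not S): α-rule — add T, not S.
((P or Q) and not S): α-rule — add (P or Q), not S.
not ((T iff T) or T): α-rule — add not (T iff T), not T.
× closes — contains both T and not T.
All 1 branch closes.
Every branch closed, so the premises entail the conclusion.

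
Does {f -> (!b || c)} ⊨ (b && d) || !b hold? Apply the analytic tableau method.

No

Initial set: {(f -> (!b || c)); !((b && d) || !b)}.
!((b && d) || !b): α-rule — add !(b && d), !!b.
(f -> (!b || c)): β-rule — branch into !f  //  (!b || c).
  branch 1 (add !f):
    !(b && d): β-rule — branch into !b  //  !d.
      branch 1.1 (add !b):
        × closes — contains both b and !b.
      branch 1.2 (add !d):
        ○ open, literals {b=T, d=F, f=F}.
  branch 2 (add (!b || c)):
    !(b && d): β-rule — branch into !b  //  !d.
      branch 2.1 (add !b):
        × closes — contains both b and !b.
      branch 2.2 (add !d):
        (!b || c): β-rule — branch into !b  //  c.
          branch 2.2.1 (add !b):
            × closes — contains both b and !b.
          branch 2.2.2 (add c):
            ○ open, literals {b=T, c=T, d=F}.
3 branches closed, 2 open.
An open branch gives a countermodel: b=T, d=F, f=F (unmentioned atoms arbitrary); the premises hold there but the conclusion fails.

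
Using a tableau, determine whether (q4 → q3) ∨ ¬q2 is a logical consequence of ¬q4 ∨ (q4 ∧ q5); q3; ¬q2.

Yes

Initial set: {(¬q4 ∨ (q4 ∧ q5)); q3; ¬q2; ¬((q4 → q3) ∨ ¬q2)}.
¬((q4 → q3) ∨ ¬q2): α-rule — add ¬(q4 → q3), ¬¬q2.
× closes — contains both q2 and ¬q2.
All 1 branch closes.
Every branch closed, so the premises entail the conclusion.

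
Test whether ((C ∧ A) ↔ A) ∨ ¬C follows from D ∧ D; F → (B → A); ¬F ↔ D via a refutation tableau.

Yes

Initial set: {(D ∧ D); (F → (B → A)); (¬F ↔ D); ¬(((C ∧ A) ↔ A) ∨ ¬C)}.
(D ∧ D): α-rule — add D, D.
¬(((C ∧ A) ↔ A) ∨ ¬C): α-rule — add ¬((C ∧ A) ↔ A), ¬¬C.
(F → (B → A)): β-rule — branch into ¬F  //  (B → A).
  branch 1 (add ¬F):
    (¬F ↔ D): β-rule — branch into ¬F, D  //  ¬¬F, ¬D.
      branch 1.1 (add ¬F, D):
        ¬((C ∧ A) ↔ A): β-rule — branch into (C ∧ A), ¬A  //  ¬(C ∧ A), A.
          branch 1.1.1 (add (C ∧ A), ¬A):
            (C ∧ A): α-rule — add C, A.
            × closes — contains both A and ¬A.
          branch 1.1.2 (add ¬(C ∧ A), A):
            ¬(C ∧ A): β-rule — branch into ¬C  //  ¬A.
              branch 1.1.2.1 (add ¬C):
                × closes — contains both C and ¬C.
              branch 1.1.2.2 (add ¬A):
                × closes — contains both A and ¬A.
      branch 1.2 (add ¬¬F, ¬D):
        × closes — contains both F and ¬F.
  branch 2 (add (B → A)):
    (¬F ↔ D): β-rule — branch into ¬F, D  //  ¬¬F, ¬D.
      branch 2.1 (add ¬F, D):
        ¬((C ∧ A) ↔ A): β-rule — branch into (C ∧ A), ¬A  //  ¬(C ∧ A), A.
          branch 2.1.1 (add (C ∧ A), ¬A):
            (C ∧ A): α-rule — add C, A.
            × closes — contains both A and ¬A.
          branch 2.1.2 (add ¬(C ∧ A), A):
            (B → A): β-rule — branch into ¬B  //  A.
              branch 2.1.2.1 (add ¬B):
                ¬(C ∧ A): β-rule — branch into ¬C  //  ¬A.
                  branch 2.1.2.1.1 (add ¬C):
                    × closes — contains both C and ¬C.
                  branch 2.1.2.1.2 (add ¬A):
                    × closes — contains both A and ¬A.
              branch 2.1.2.2 (add A):
                ¬(C ∧ A): β-rule — branch into ¬C  //  ¬A.
                  branch 2.1.2.2.1 (add ¬C):
                    × closes — contains both C and ¬C.
                  branch 2.1.2.2.2 (add ¬A):
                    × closes — contains both A and ¬A.
      branch 2.2 (add ¬¬F, ¬D):
        × closes — contains both D and ¬D.
All 10 branches close.
Every branch closed, so the premises entail the conclusion.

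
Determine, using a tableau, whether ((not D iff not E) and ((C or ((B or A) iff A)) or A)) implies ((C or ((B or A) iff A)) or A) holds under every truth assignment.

Assume the negation and expand:
Initial set: {not (((not D iff not E) and ((C or ((B or A) iff A)) or A)) implies ((C or ((B or A) iff A)) or A))}.
not (((not D iff not E) and ((C or ((B or A) iff A)) or A)) implies ((C or ((B or A) iff A)) or A)): α-rule — add ((not D iff not E) and ((C or ((B or A) iff A)) or A)), not ((C or ((B or A) iff A)) or A).
((not D iff not E) and ((C or ((B or A) iff A)) or A)): α-rule — add (not D iff not E), ((C or ((B or A) iff A)) or A).
not ((C or ((B or A) iff A)) or A): α-rule — add not (C or ((B or A) iff A)), not A.
not (C or ((B or A) iff A)): α-rule — add not C, not ((B or A) iff A).
(not D iff not E): β-rule — branch into not D, not E  //  not not D, not not E.
  branch 1 (add not D, not E):
    ((C or ((B or A) iff A)) or A): β-rule — branch into (C or ((B or A) iff A))  //  A.
      branch 1.1 (add (C or ((B or A) iff A))):
        not ((B or A) iff A): β-rule — branch into (B or A), not A  //  not (B or A), A.
          branch 1.1.1 (add (B or A), not A):
            (C or ((B or A) iff A)): β-rule — branch into C  //  ((B or A) iff A).
              branch 1.1.1.1 (add C):
                × closes — contains both C and not C.
              branch 1.1.1.2 (add ((B or A) iff A)):
                (B or A): β-rule — branch into B  //  A.
                  branch 1.1.1.2.1 (add B):
                    ((B or A) iff A): β-rule — branch into (B or A), A  //  not (B or A), not A.
                      branch 1.1.1.2.1.1 (add (B or A), A):
                        × closes — contains both A and not A.
                      branch 1.1.1.2.1.2 (add not (B or A), not A):
                        not (B or A): α-rule — add not B, not A.
                        × closes — contains both B and not B.
                  branch 1.1.1.2.2 (add A):
                    × closes — contains both A and not A.
          branch 1.1.2 (add not (B or A), A):
            × closes — contains both A and not A.
      branch 1.2 (add A):
        × closes — contains both A and not A.
  branch 2 (add not not D, not not E):
    ((C or ((B or A) iff A)) or A): β-rule — branch into (C or ((B or A) iff A))  //  A.
      branch 2.1 (add (C or ((B or A) iff A))):
        not ((B or A) iff A): β-rule — branch into (B or A), not A  //  not (B or A), A.
          branch 2.1.1 (add (B or A), not A):
            (C or ((B or A) iff A)): β-rule — branch into C  //  ((B or A) iff A).
              branch 2.1.1.1 (add C):
                × closes — contains both C and not C.
              branch 2.1.1.2 (add ((B or A) iff A)):
                (B or A): β-rule — branch into B  //  A.
                  branch 2.1.1.2.1 (add B):
                    ((B or A) iff A): β-rule — branch into (B or A), A  //  not (B or A), not A.
                      branch 2.1.1.2.1.1 (add (B or A), A):
                        × closes — contains both A and not A.
                      branch 2.1.1.2.1.2 (add not (B or A), not A):
                        not (B or A): α-rule — add not B, not A.
                        × closes — contains both B and not B.
                  branch 2.1.1.2.2 (add A):
                    × closes — contains both A and not A.
          branch 2.1.2 (add not (B or A), A):
            × closes — contains both A and not A.
      branch 2.2 (add A):
        × closes — contains both A and not A.
All 12 branches close.
Every branch closed, so the negation is unsatisfiable and the formula is valid.

Valid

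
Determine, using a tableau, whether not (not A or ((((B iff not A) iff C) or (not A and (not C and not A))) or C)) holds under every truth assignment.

Not valid

Assume the negation and expand:
Initial set: {not not (not A or ((((B iff not A) iff C) or (not A and (not C and not A))) or C))}.
not not (not A or ((((B iff not A) iff C) or (not A and (not C and not A))) or C)): β-rule — branch into not A  //  ((((B iff not A) iff C) or (not A and (not C and not A))) or C).
  branch 1 (add not A):
    ○ open, literals {A=0}.
  branch 2 (add ((((B iff not A) iff C) or (not A and (not C and not A))) or C)):
    ((((B iff not A) iff C) or (not A and (not C and not A))) or C): β-rule — branch into (((B iff not A) iff C) or (not A and (not C and not A)))  //  C.
      branch 2.1 (add (((B iff not A) iff C) or (not A and (not C and not A)))):
        (((B iff not A) iff C) or (not A and (not C and not A))): β-rule — branch into ((B iff not A) iff C)  //  (not A and (not C and not A)).
          branch 2.1.1 (add ((B iff not A) iff C)):
            ((B iff not A) iff C): β-rule — branch into (B iff not A), C  //  not (B iff not A), not C.
              branch 2.1.1.1 (add (B iff not A), C):
                (B iff not A): β-rule — branch into B, not A  //  not B, not not A.
                  branch 2.1.1.1.1 (add B, not A):
                    ○ open, literals {A=0, B=1, C=1}.
                  branch 2.1.1.1.2 (add not B, not not A):
                    ○ open, literals {A=1, B=0, C=1}.
              branch 2.1.1.2 (add not (B iff not A), not C):
                not (B iff not A): β-rule — branch into B, not not A  //  not B, not A.
                  branch 2.1.1.2.1 (add B, not not A):
                    ○ open, literals {A=1, B=1, C=0}.
                  branch 2.1.1.2.2 (add not B, not A):
                    ○ open, literals {A=0, B=0, C=0}.
          branch 2.1.2 (add (not A and (not C and not A))):
            (not A and (not C and not A)): α-rule — add not A, (not C and not A).
            (not C and not A): α-rule — add not C, not A.
            ○ open, literals {A=0, C=0}.
      branch 2.2 (add C):
        ○ open, literals {C=1}.
0 branches closed, 7 open.
An open branch gives a countermodel: A=0 (unmentioned atoms arbitrary); under it the original formula is false.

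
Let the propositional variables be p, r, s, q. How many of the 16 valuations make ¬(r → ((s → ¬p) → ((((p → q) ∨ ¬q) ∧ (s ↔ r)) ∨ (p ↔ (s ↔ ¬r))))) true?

Initial set: {¬(r → ((s → ¬p) → ((((p → q) ∨ ¬q) ∧ (s ↔ r)) ∨ (p ↔ (s ↔ ¬r)))))}.
¬(r → ((s → ¬p) → ((((p → q) ∨ ¬q) ∧ (s ↔ r)) ∨ (p ↔ (s ↔ ¬r))))): α-rule — add r, ¬((s → ¬p) → ((((p → q) ∨ ¬q) ∧ (s ↔ r)) ∨ (p ↔ (s ↔ ¬r)))).
¬((s → ¬p) → ((((p → q) ∨ ¬q) ∧ (s ↔ r)) ∨ (p ↔ (s ↔ ¬r)))): α-rule — add (s → ¬p), ¬((((p → q) ∨ ¬q) ∧ (s ↔ r)) ∨ (p ↔ (s ↔ ¬r))).
¬((((p → q) ∨ ¬q) ∧ (s ↔ r)) ∨ (p ↔ (s ↔ ¬r))): α-rule — add ¬(((p → q) ∨ ¬q) ∧ (s ↔ r)), ¬(p ↔ (s ↔ ¬r)).
(s → ¬p): β-rule — branch into ¬s  //  ¬p.
  branch 1 (add ¬s):
    ¬(((p → q) ∨ ¬q) ∧ (s ↔ r)): β-rule — branch into ¬((p → q) ∨ ¬q)  //  ¬(s ↔ r).
      branch 1.1 (add ¬((p → q) ∨ ¬q)):
        ¬((p → q) ∨ ¬q): α-rule — add ¬(p → q), ¬¬q.
        ¬(p → q): α-rule — add p, ¬q.
        × closes — contains both q and ¬q.
      branch 1.2 (add ¬(s ↔ r)):
        ¬(p ↔ (s ↔ ¬r)): β-rule — branch into p, ¬(s ↔ ¬r)  //  ¬p, (s ↔ ¬r).
          branch 1.2.1 (add p, ¬(s ↔ ¬r)):
            ¬(s ↔ r): β-rule — branch into s, ¬r  //  ¬s, r.
              branch 1.2.1.1 (add s, ¬r):
                × closes — contains both s and ¬s.
              branch 1.2.1.2 (add ¬s, r):
                ¬(s ↔ ¬r): β-rule — branch into s, ¬¬r  //  ¬s, ¬r.
                  branch 1.2.1.2.1 (add s, ¬¬r):
                    × closes — contains both s and ¬s.
                  branch 1.2.1.2.2 (add ¬s, ¬r):
                    × closes — contains both r and ¬r.
          branch 1.2.2 (add ¬p, (s ↔ ¬r)):
            ¬(s ↔ r): β-rule — branch into s, ¬r  //  ¬s, r.
              branch 1.2.2.1 (add s, ¬r):
                × closes — contains both s and ¬s.
              branch 1.2.2.2 (add ¬s, r):
                (s ↔ ¬r): β-rule — branch into s, ¬r  //  ¬s, ¬¬r.
                  branch 1.2.2.2.1 (add s, ¬r):
                    × closes — contains both s and ¬s.
                  branch 1.2.2.2.2 (add ¬s, ¬¬r):
                    ○ open, literals {p=0, r=1, s=0}.
  branch 2 (add ¬p):
    ¬(((p → q) ∨ ¬q) ∧ (s ↔ r)): β-rule — branch into ¬((p → q) ∨ ¬q)  //  ¬(s ↔ r).
      branch 2.1 (add ¬((p → q) ∨ ¬q)):
        ¬((p → q) ∨ ¬q): α-rule — add ¬(p → q), ¬¬q.
        ¬(p → q): α-rule — add p, ¬q.
        × closes — contains both p and ¬p.
      branch 2.2 (add ¬(s ↔ r)):
        ¬(p ↔ (s ↔ ¬r)): β-rule — branch into p, ¬(s ↔ ¬r)  //  ¬p, (s ↔ ¬r).
          branch 2.2.1 (add p, ¬(s ↔ ¬r)):
            × closes — contains both p and ¬p.
          branch 2.2.2 (add ¬p, (s ↔ ¬r)):
            ¬(s ↔ r): β-rule — branch into s, ¬r  //  ¬s, r.
              branch 2.2.2.1 (add s, ¬r):
                × closes — contains both r and ¬r.
              branch 2.2.2.2 (add ¬s, r):
                (s ↔ ¬r): β-rule — branch into s, ¬r  //  ¬s, ¬¬r.
                  branch 2.2.2.2.1 (add s, ¬r):
                    × closes — contains both s and ¬s.
                  branch 2.2.2.2.2 (add ¬s, ¬¬r):
                    ○ open, literals {p=0, r=1, s=0}.
10 branches closed, 2 open.
Each open branch fixes some atoms; the unmentioned ones are free. Counting distinct full assignments: branch {p=0, r=1, s=0} (q) contributes 2 new; branch {p=0, r=1, s=0} (q) contributes 0 new. Total: 2.

2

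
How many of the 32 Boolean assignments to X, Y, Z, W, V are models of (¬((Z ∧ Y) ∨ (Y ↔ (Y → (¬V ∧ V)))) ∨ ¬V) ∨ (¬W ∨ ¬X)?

31

Initial set: {((¬((Z ∧ Y) ∨ (Y ↔ (Y → (¬V ∧ V)))) ∨ ¬V) ∨ (¬W ∨ ¬X))}.
((¬((Z ∧ Y) ∨ (Y ↔ (Y → (¬V ∧ V)))) ∨ ¬V) ∨ (¬W ∨ ¬X)): β-rule — branch into (¬((Z ∧ Y) ∨ (Y ↔ (Y → (¬V ∧ V)))) ∨ ¬V)  //  (¬W ∨ ¬X).
  branch 1 (add (¬((Z ∧ Y) ∨ (Y ↔ (Y → (¬V ∧ V)))) ∨ ¬V)):
    (¬((Z ∧ Y) ∨ (Y ↔ (Y → (¬V ∧ V)))) ∨ ¬V): β-rule — branch into ¬((Z ∧ Y) ∨ (Y ↔ (Y → (¬V ∧ V))))  //  ¬V.
      branch 1.1 (add ¬((Z ∧ Y) ∨ (Y ↔ (Y → (¬V ∧ V))))):
        ¬((Z ∧ Y) ∨ (Y ↔ (Y → (¬V ∧ V)))): α-rule — add ¬(Z ∧ Y), ¬(Y ↔ (Y → (¬V ∧ V))).
        ¬(Z ∧ Y): β-rule — branch into ¬Z  //  ¬Y.
          branch 1.1.1 (add ¬Z):
            ¬(Y ↔ (Y → (¬V ∧ V))): β-rule — branch into Y, ¬(Y → (¬V ∧ V))  //  ¬Y, (Y → (¬V ∧ V)).
              branch 1.1.1.1 (add Y, ¬(Y → (¬V ∧ V))):
                ¬(Y → (¬V ∧ V)): α-rule — add Y, ¬(¬V ∧ V).
                ¬(¬V ∧ V): β-rule — branch into ¬¬V  //  ¬V.
                  branch 1.1.1.1.1 (add ¬¬V):
                    ○ open, literals {V=T, Y=T, Z=F}.
                  branch 1.1.1.1.2 (add ¬V):
                    ○ open, literals {V=F, Y=T, Z=F}.
              branch 1.1.1.2 (add ¬Y, (Y → (¬V ∧ V))):
                (Y → (¬V ∧ V)): β-rule — branch into ¬Y  //  (¬V ∧ V).
                  branch 1.1.1.2.1 (add ¬Y):
                    ○ open, literals {Y=F, Z=F}.
                  branch 1.1.1.2.2 (add (¬V ∧ V)):
                    (¬V ∧ V): α-rule — add ¬V, V.
                    × closes — contains both V and ¬V.
          branch 1.1.2 (add ¬Y):
            ¬(Y ↔ (Y → (¬V ∧ V))): β-rule — branch into Y, ¬(Y → (¬V ∧ V))  //  ¬Y, (Y → (¬V ∧ V)).
              branch 1.1.2.1 (add Y, ¬(Y → (¬V ∧ V))):
                × closes — contains both Y and ¬Y.
              branch 1.1.2.2 (add ¬Y, (Y → (¬V ∧ V))):
                (Y → (¬V ∧ V)): β-rule — branch into ¬Y  //  (¬V ∧ V).
                  branch 1.1.2.2.1 (add ¬Y):
                    ○ open, literals {Y=F}.
                  branch 1.1.2.2.2 (add (¬V ∧ V)):
                    (¬V ∧ V): α-rule — add ¬V, V.
                    × closes — contains both V and ¬V.
      branch 1.2 (add ¬V):
        ○ open, literals {V=F}.
  branch 2 (add (¬W ∨ ¬X)):
    (¬W ∨ ¬X): β-rule — branch into ¬W  //  ¬X.
      branch 2.1 (add ¬W):
        ○ open, literals {W=F}.
      branch 2.2 (add ¬X):
        ○ open, literals {X=F}.
3 branches closed, 7 open.
Each open branch fixes some atoms; the unmentioned ones are free. Counting distinct full assignments: branch {V=T, Y=T, Z=F} (X, W) contributes 4 new; branch {V=F, Y=T, Z=F} (X, W) contributes 4 new; branch {Y=F, Z=F} (X, W, V) contributes 8 new; branch {Y=F} (X, Z, W, V) contributes 8 new; branch {V=F} (X, Y, Z, W) contributes 4 new; branch {W=F} (X, Y, Z, V) contributes 2 new; branch {X=F} (Y, Z, W, V) contributes 1 new. Total: 31.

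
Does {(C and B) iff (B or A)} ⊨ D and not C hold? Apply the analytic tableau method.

Initial set: {((C and B) iff (B or A)); not (D and not C)}.
((C and B) iff (B or A)): β-rule — branch into (C and B), (B or A)  //  not (C and B), not (B or A).
  branch 1 (add (C and B), (B or A)):
    (C and B): α-rule — add C, B.
    not (D and not C): β-rule — branch into not D  //  not not C.
      branch 1.1 (add not D):
        (B or A): β-rule — branch into B  //  A.
          branch 1.1.1 (add B):
            ○ open, literals {B=1, C=1, D=0}.
          branch 1.1.2 (add A):
            ○ open, literals {A=1, B=1, C=1, D=0}.
      branch 1.2 (add not not C):
        (B or A): β-rule — branch into B  //  A.
          branch 1.2.1 (add B):
            ○ open, literals {B=1, C=1}.
          branch 1.2.2 (add A):
            ○ open, literals {A=1, B=1, C=1}.
  branch 2 (add not (C and B), not (B or A)):
    not (B or A): α-rule — add not B, not A.
    not (D and not C): β-rule — branch into not D  //  not not C.
      branch 2.1 (add not D):
        not (C and B): β-rule — branch into not C  //  not B.
          branch 2.1.1 (add not C):
            ○ open, literals {A=0, B=0, C=0, D=0}.
          branch 2.1.2 (add not B):
            ○ open, literals {A=0, B=0, D=0}.
      branch 2.2 (add not not C):
        not (C and B): β-rule — branch into not C  //  not B.
          branch 2.2.1 (add not C):
            × closes — contains both C and not C.
          branch 2.2.2 (add not B):
            ○ open, literals {A=0, B=0, C=1}.
1 branch closed, 7 open.
An open branch gives a countermodel: B=1, C=1, D=0 (unmentioned atoms arbitrary); the premises hold there but the conclusion fails.

No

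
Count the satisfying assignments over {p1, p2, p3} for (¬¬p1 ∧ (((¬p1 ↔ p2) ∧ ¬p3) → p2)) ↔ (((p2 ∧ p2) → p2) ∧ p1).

7

Initial set: {T ((¬¬p1 ∧ (((¬p1 ↔ p2) ∧ ¬p3) → p2)) ↔ (((p2 ∧ p2) → p2) ∧ p1))}.
T ((¬¬p1 ∧ (((¬p1 ↔ p2) ∧ ¬p3) → p2)) ↔ (((p2 ∧ p2) → p2) ∧ p1)): β-rule — branch into T (¬¬p1 ∧ (((¬p1 ↔ p2) ∧ ¬p3) → p2)), T (((p2 ∧ p2) → p2) ∧ p1)  //  F (¬¬p1 ∧ (((¬p1 ↔ p2) ∧ ¬p3) → p2)), F (((p2 ∧ p2) → p2) ∧ p1).
  branch 1 (add T (¬¬p1 ∧ (((¬p1 ↔ p2) ∧ ¬p3) → p2)), T (((p2 ∧ p2) → p2) ∧ p1)):
    T (¬¬p1 ∧ (((¬p1 ↔ p2) ∧ ¬p3) → p2)): α-rule — add T ¬¬p1, T (((¬p1 ↔ p2) ∧ ¬p3) → p2).
    T (((p2 ∧ p2) → p2) ∧ p1): α-rule — add T ((p2 ∧ p2) → p2), T p1.
    T ¬¬p1: drop double negation, giving T p1.
    T (((¬p1 ↔ p2) ∧ ¬p3) → p2): β-rule — branch into F ((¬p1 ↔ p2) ∧ ¬p3)  //  T p2.
      branch 1.1 (add F ((¬p1 ↔ p2) ∧ ¬p3)):
        T ((p2 ∧ p2) → p2): β-rule — branch into F (p2 ∧ p2)  //  T p2.
          branch 1.1.1 (add F (p2 ∧ p2)):
            F ((¬p1 ↔ p2) ∧ ¬p3): β-rule — branch into F (¬p1 ↔ p2)  //  F ¬p3.
              branch 1.1.1.1 (add F (¬p1 ↔ p2)):
                F (p2 ∧ p2): β-rule — branch into F p2  //  F p2.
                  branch 1.1.1.1.1 (add F p2):
                    F (¬p1 ↔ p2): β-rule — branch into T ¬p1, F p2  //  F ¬p1, T p2.
                      branch 1.1.1.1.1.1 (add T ¬p1, F p2):
                        × closes — contains both p1 and ¬p1.
                      branch 1.1.1.1.1.2 (add F ¬p1, T p2):
                        × closes — contains both p2 and ¬p2.
                  branch 1.1.1.1.2 (add F p2):
                    F (¬p1 ↔ p2): β-rule — branch into T ¬p1, F p2  //  F ¬p1, T p2.
                      branch 1.1.1.1.2.1 (add T ¬p1, F p2):
                        × closes — contains both p1 and ¬p1.
                      branch 1.1.1.1.2.2 (add F ¬p1, T p2):
                        × closes — contains both p2 and ¬p2.
              branch 1.1.1.2 (add F ¬p3):
                F (p2 ∧ p2): β-rule — branch into F p2  //  F p2.
                  branch 1.1.1.2.1 (add F p2):
                    ○ open, literals {p1=1, p2=0, p3=1}.
                  branch 1.1.1.2.2 (add F p2):
                    ○ open, literals {p1=1, p2=0, p3=1}.
          branch 1.1.2 (add T p2):
            F ((¬p1 ↔ p2) ∧ ¬p3): β-rule — branch into F (¬p1 ↔ p2)  //  F ¬p3.
              branch 1.1.2.1 (add F (¬p1 ↔ p2)):
                F (¬p1 ↔ p2): β-rule — branch into T ¬p1, F p2  //  F ¬p1, T p2.
                  branch 1.1.2.1.1 (add T ¬p1, F p2):
                    × closes — contains both p1 and ¬p1.
                  branch 1.1.2.1.2 (add F ¬p1, T p2):
                    ○ open, literals {p1=1, p2=1}.
              branch 1.1.2.2 (add F ¬p3):
                ○ open, literals {p1=1, p2=1, p3=1}.
      branch 1.2 (add T p2):
        T ((p2 ∧ p2) → p2): β-rule — branch into F (p2 ∧ p2)  //  T p2.
          branch 1.2.1 (add F (p2 ∧ p2)):
            F (p2 ∧ p2): β-rule — branch into F p2  //  F p2.
              branch 1.2.1.1 (add F p2):
                × closes — contains both p2 and ¬p2.
              branch 1.2.1.2 (add F p2):
                × closes — contains both p2 and ¬p2.
          branch 1.2.2 (add T p2):
            ○ open, literals {p1=1, p2=1}.
  branch 2 (add F (¬¬p1 ∧ (((¬p1 ↔ p2) ∧ ¬p3) → p2)), F (((p2 ∧ p2) → p2) ∧ p1)):
    F (¬¬p1 ∧ (((¬p1 ↔ p2) ∧ ¬p3) → p2)): β-rule — branch into F ¬¬p1  //  F (((¬p1 ↔ p2) ∧ ¬p3) → p2).
      branch 2.1 (add F ¬¬p1):
        F ¬¬p1: drop double negation, giving F p1.
        F (((p2 ∧ p2) → p2) ∧ p1): β-rule — branch into F ((p2 ∧ p2) → p2)  //  F p1.
          branch 2.1.1 (add F ((p2 ∧ p2) → p2)):
            F ((p2 ∧ p2) → p2): α-rule — add T (p2 ∧ p2), F p2.
            T (p2 ∧ p2): α-rule — add T p2, T p2.
            × closes — contains both p2 and ¬p2.
          branch 2.1.2 (add F p1):
            ○ open, literals {p1=0}.
      branch 2.2 (add F (((¬p1 ↔ p2) ∧ ¬p3) → p2)):
        F (((¬p1 ↔ p2) ∧ ¬p3) → p2): α-rule — add T ((¬p1 ↔ p2) ∧ ¬p3), F p2.
        T ((¬p1 ↔ p2) ∧ ¬p3): α-rule — add T (¬p1 ↔ p2), T ¬p3.
        F (((p2 ∧ p2) → p2) ∧ p1): β-rule — branch into F ((p2 ∧ p2) → p2)  //  F p1.
          branch 2.2.1 (add F ((p2 ∧ p2) → p2)):
            F ((p2 ∧ p2) → p2): α-rule — add T (p2 ∧ p2), F p2.
            T (p2 ∧ p2): α-rule — add T p2, T p2.
            × closes — contains both p2 and ¬p2.
          branch 2.2.2 (add F p1):
            T (¬p1 ↔ p2): β-rule — branch into T ¬p1, T p2  //  F ¬p1, F p2.
              branch 2.2.2.1 (add T ¬p1, T p2):
                × closes — contains both p2 and ¬p2.
              branch 2.2.2.2 (add F ¬p1, F p2):
                × closes — contains both p1 and ¬p1.
11 branches closed, 6 open.
Each open branch fixes some atoms; the unmentioned ones are free. Counting distinct full assignments: branch {p1=1, p2=0, p3=1} (none free) contributes 1 new; branch {p1=1, p2=0, p3=1} (none free) contributes 0 new; branch {p1=1, p2=1} (p3) contributes 2 new; branch {p1=1, p2=1, p3=1} (none free) contributes 0 new; branch {p1=1, p2=1} (p3) contributes 0 new; branch {p1=0} (p2, p3) contributes 4 new. Total: 7.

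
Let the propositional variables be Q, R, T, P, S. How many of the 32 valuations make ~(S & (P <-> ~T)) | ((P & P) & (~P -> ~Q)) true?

Initial set: {(~(S & (P <-> ~T)) | ((P & P) & (~P -> ~Q)))}.
(~(S & (P <-> ~T)) | ((P & P) & (~P -> ~Q))): β-rule — branch into ~(S & (P <-> ~T))  //  ((P & P) & (~P -> ~Q)).
  branch 1 (add ~(S & (P <-> ~T))):
    ~(S & (P <-> ~T)): β-rule — branch into ~S  //  ~(P <-> ~T).
      branch 1.1 (add ~S):
        ○ open, literals {S=false}.
      branch 1.2 (add ~(P <-> ~T)):
        ~(P <-> ~T): β-rule — branch into P, ~~T  //  ~P, ~T.
          branch 1.2.1 (add P, ~~T):
            ○ open, literals {P=true, T=true}.
          branch 1.2.2 (add ~P, ~T):
            ○ open, literals {P=false, T=false}.
  branch 2 (add ((P & P) & (~P -> ~Q))):
    ((P & P) & (~P -> ~Q)): α-rule — add (P & P), (~P -> ~Q).
    (P & P): α-rule — add P, P.
    (~P -> ~Q): β-rule — branch into ~~P  //  ~Q.
      branch 2.1 (add ~~P):
        ○ open, literals {P=true}.
      branch 2.2 (add ~Q):
        ○ open, literals {P=true, Q=false}.
0 branches closed, 5 open.
Each open branch fixes some atoms; the unmentioned ones are free. Counting distinct full assignments: branch {S=false} (Q, R, T, P) contributes 16 new; branch {P=true, T=true} (Q, R, S) contributes 4 new; branch {P=false, T=false} (Q, R, S) contributes 4 new; branch {P=true} (Q, R, T, S) contributes 4 new; branch {P=true, Q=false} (R, T, S) contributes 0 new. Total: 28.

28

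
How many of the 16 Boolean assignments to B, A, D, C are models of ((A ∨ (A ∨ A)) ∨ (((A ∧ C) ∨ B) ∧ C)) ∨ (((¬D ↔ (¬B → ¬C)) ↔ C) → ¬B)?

15

Initial set: {(((A ∨ (A ∨ A)) ∨ (((A ∧ C) ∨ B) ∧ C)) ∨ (((¬D ↔ (¬B → ¬C)) ↔ C) → ¬B))}.
(((A ∨ (A ∨ A)) ∨ (((A ∧ C) ∨ B) ∧ C)) ∨ (((¬D ↔ (¬B → ¬C)) ↔ C) → ¬B)): β-rule — branch into ((A ∨ (A ∨ A)) ∨ (((A ∧ C) ∨ B) ∧ C))  //  (((¬D ↔ (¬B → ¬C)) ↔ C) → ¬B).
  branch 1 (add ((A ∨ (A ∨ A)) ∨ (((A ∧ C) ∨ B) ∧ C))):
    ((A ∨ (A ∨ A)) ∨ (((A ∧ C) ∨ B) ∧ C)): β-rule — branch into (A ∨ (A ∨ A))  //  (((A ∧ C) ∨ B) ∧ C).
      branch 1.1 (add (A ∨ (A ∨ A))):
        (A ∨ (A ∨ A)): β-rule — branch into A  //  (A ∨ A).
          branch 1.1.1 (add A):
            ○ open, literals {A=true}.
          branch 1.1.2 (add (A ∨ A)):
            (A ∨ A): β-rule — branch into A  //  A.
              branch 1.1.2.1 (add A):
                ○ open, literals {A=true}.
              branch 1.1.2.2 (add A):
                ○ open, literals {A=true}.
      branch 1.2 (add (((A ∧ C) ∨ B) ∧ C)):
        (((A ∧ C) ∨ B) ∧ C): α-rule — add ((A ∧ C) ∨ B), C.
        ((A ∧ C) ∨ B): β-rule — branch into (A ∧ C)  //  B.
          branch 1.2.1 (add (A ∧ C)):
            (A ∧ C): α-rule — add A, C.
            ○ open, literals {A=true, C=true}.
          branch 1.2.2 (add B):
            ○ open, literals {B=true, C=true}.
  branch 2 (add (((¬D ↔ (¬B → ¬C)) ↔ C) → ¬B)):
    (((¬D ↔ (¬B → ¬C)) ↔ C) → ¬B): β-rule — branch into ¬((¬D ↔ (¬B → ¬C)) ↔ C)  //  ¬B.
      branch 2.1 (add ¬((¬D ↔ (¬B → ¬C)) ↔ C)):
        ¬((¬D ↔ (¬B → ¬C)) ↔ C): β-rule — branch into (¬D ↔ (¬B → ¬C)), ¬C  //  ¬(¬D ↔ (¬B → ¬C)), C.
          branch 2.1.1 (add (¬D ↔ (¬B → ¬C)), ¬C):
            (¬D ↔ (¬B → ¬C)): β-rule — branch into ¬D, (¬B → ¬C)  //  ¬¬D, ¬(¬B → ¬C).
              branch 2.1.1.1 (add ¬D, (¬B → ¬C)):
                (¬B → ¬C): β-rule — branch into ¬¬B  //  ¬C.
                  branch 2.1.1.1.1 (add ¬¬B):
                    ○ open, literals {B=true, C=false, D=false}.
                  branch 2.1.1.1.2 (add ¬C):
                    ○ open, literals {C=false, D=false}.
              branch 2.1.1.2 (add ¬¬D, ¬(¬B → ¬C)):
                ¬(¬B → ¬C): α-rule — add ¬B, ¬¬C.
                × closes — contains both C and ¬C.
          branch 2.1.2 (add ¬(¬D ↔ (¬B → ¬C)), C):
            ¬(¬D ↔ (¬B → ¬C)): β-rule — branch into ¬D, ¬(¬B → ¬C)  //  ¬¬D, (¬B → ¬C).
              branch 2.1.2.1 (add ¬D, ¬(¬B → ¬C)):
                ¬(¬B → ¬C): α-rule — add ¬B, ¬¬C.
                ○ open, literals {B=false, C=true, D=false}.
              branch 2.1.2.2 (add ¬¬D, (¬B → ¬C)):
                (¬B → ¬C): β-rule — branch into ¬¬B  //  ¬C.
                  branch 2.1.2.2.1 (add ¬¬B):
                    ○ open, literals {B=true, C=true, D=true}.
                  branch 2.1.2.2.2 (add ¬C):
                    × closes — contains both C and ¬C.
      branch 2.2 (add ¬B):
        ○ open, literals {B=false}.
2 branches closed, 10 open.
Each open branch fixes some atoms; the unmentioned ones are free. Counting distinct full assignments: branch {A=true} (B, D, C) contributes 8 new; branch {A=true} (B, D, C) contributes 0 new; branch {A=true} (B, D, C) contributes 0 new; branch {A=true, C=true} (B, D) contributes 0 new; branch {B=true, C=true} (A, D) contributes 2 new; branch {B=true, C=false, D=false} (A) contributes 1 new; branch {C=false, D=false} (B, A) contributes 1 new; branch {B=false, C=true, D=false} (A) contributes 1 new; branch {B=true, C=true, D=true} (A) contributes 0 new; branch {B=false} (A, D, C) contributes 2 new. Total: 15.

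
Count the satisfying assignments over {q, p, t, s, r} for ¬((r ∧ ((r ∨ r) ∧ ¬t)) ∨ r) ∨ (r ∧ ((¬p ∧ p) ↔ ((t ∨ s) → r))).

Initial set: {T (¬((r ∧ ((r ∨ r) ∧ ¬t)) ∨ r) ∨ (r ∧ ((¬p ∧ p) ↔ ((t ∨ s) → r))))}.
T (¬((r ∧ ((r ∨ r) ∧ ¬t)) ∨ r) ∨ (r ∧ ((¬p ∧ p) ↔ ((t ∨ s) → r)))): β-rule — branch into T ¬((r ∧ ((r ∨ r) ∧ ¬t)) ∨ r)  //  T (r ∧ ((¬p ∧ p) ↔ ((t ∨ s) → r))).
  branch 1 (add T ¬((r ∧ ((r ∨ r) ∧ ¬t)) ∨ r)):
    T ¬((r ∧ ((r ∨ r) ∧ ¬t)) ∨ r): α-rule — add F (r ∧ ((r ∨ r) ∧ ¬t)), F r.
    F (r ∧ ((r ∨ r) ∧ ¬t)): β-rule — branch into F r  //  F ((r ∨ r) ∧ ¬t).
      branch 1.1 (add F r):
        ○ open, literals {r=false}.
      branch 1.2 (add F ((r ∨ r) ∧ ¬t)):
        F ((r ∨ r) ∧ ¬t): β-rule — branch into F (r ∨ r)  //  F ¬t.
          branch 1.2.1 (add F (r ∨ r)):
            F (r ∨ r): α-rule — add F r, F r.
            ○ open, literals {r=false}.
          branch 1.2.2 (add F ¬t):
            ○ open, literals {r=false, t=true}.
  branch 2 (add T (r ∧ ((¬p ∧ p) ↔ ((t ∨ s) → r)))):
    T (r ∧ ((¬p ∧ p) ↔ ((t ∨ s) → r))): α-rule — add T r, T ((¬p ∧ p) ↔ ((t ∨ s) → r)).
    T ((¬p ∧ p) ↔ ((t ∨ s) → r)): β-rule — branch into T (¬p ∧ p), T ((t ∨ s) → r)  //  F (¬p ∧ p), F ((t ∨ s) → r).
      branch 2.1 (add T (¬p ∧ p), T ((t ∨ s) → r)):
        T (¬p ∧ p): α-rule — add T ¬p, T p.
        × closes — contains both p and ¬p.
      branch 2.2 (add F (¬p ∧ p), F ((t ∨ s) → r)):
        F ((t ∨ s) → r): α-rule — add T (t ∨ s), F r.
        × closes — contains both r and ¬r.
2 branches closed, 3 open.
Each open branch fixes some atoms; the unmentioned ones are free. Counting distinct full assignments: branch {r=false} (q, p, t, s) contributes 16 new; branch {r=false} (q, p, t, s) contributes 0 new; branch {r=false, t=true} (q, p, s) contributes 0 new. Total: 16.

16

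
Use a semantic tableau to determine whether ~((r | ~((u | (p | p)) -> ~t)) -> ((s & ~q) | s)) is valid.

Not valid

Assume the negation and expand:
Initial set: {~~((r | ~((u | (p | p)) -> ~t)) -> ((s & ~q) | s))}.
~~((r | ~((u | (p | p)) -> ~t)) -> ((s & ~q) | s)): β-rule — branch into ~(r | ~((u | (p | p)) -> ~t))  //  ((s & ~q) | s).
  branch 1 (add ~(r | ~((u | (p | p)) -> ~t))):
    ~(r | ~((u | (p | p)) -> ~t)): α-rule — add ~r, ~~((u | (p | p)) -> ~t).
    ~~((u | (p | p)) -> ~t): β-rule — branch into ~(u | (p | p))  //  ~t.
      branch 1.1 (add ~(u | (p | p))):
        ~(u | (p | p)): α-rule — add ~u, ~(p | p).
        ~(p | p): α-rule — add ~p, ~p.
        ○ open, literals {p=0, r=0, u=0}.
      branch 1.2 (add ~t):
        ○ open, literals {r=0, t=0}.
  branch 2 (add ((s & ~q) | s)):
    ((s & ~q) | s): β-rule — branch into (s & ~q)  //  s.
      branch 2.1 (add (s & ~q)):
        (s & ~q): α-rule — add s, ~q.
        ○ open, literals {q=0, s=1}.
      branch 2.2 (add s):
        ○ open, literals {s=1}.
0 branches closed, 4 open.
An open branch gives a countermodel: p=0, r=0, u=0 (unmentioned atoms arbitrary); under it the original formula is false.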